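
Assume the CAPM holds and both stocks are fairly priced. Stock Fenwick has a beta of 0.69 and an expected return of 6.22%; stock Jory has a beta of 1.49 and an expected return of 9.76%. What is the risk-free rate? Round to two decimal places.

Both satisfy E(R) = R_f + β·MRP, so the slope of the SML is
MRP = (9.76% − 6.22%) / (1.49 − 0.69) = 3.54% / 0.80 = 4.4250%
R_f = E(R_Fenwick) − β_Fenwick·MRP = 6.22% − 0.69 × 4.4250% = 3.1668%

3.17%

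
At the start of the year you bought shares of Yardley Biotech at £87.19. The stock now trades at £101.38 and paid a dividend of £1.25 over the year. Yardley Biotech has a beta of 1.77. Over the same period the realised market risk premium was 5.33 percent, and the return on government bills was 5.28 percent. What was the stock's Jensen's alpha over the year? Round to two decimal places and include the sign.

Realised HPR = (P1 + D1 − P0) / P0 = (101.38 + 1.25 − 87.19) / 87.19 = 15.44 / 87.19 = 17.7085%
CAPM required = R_f + β·MRP = 5.28% + 1.77 × 5.33% = 14.7141%
α = realised − required = 17.7085% − 14.7141% = +2.99%

+2.99%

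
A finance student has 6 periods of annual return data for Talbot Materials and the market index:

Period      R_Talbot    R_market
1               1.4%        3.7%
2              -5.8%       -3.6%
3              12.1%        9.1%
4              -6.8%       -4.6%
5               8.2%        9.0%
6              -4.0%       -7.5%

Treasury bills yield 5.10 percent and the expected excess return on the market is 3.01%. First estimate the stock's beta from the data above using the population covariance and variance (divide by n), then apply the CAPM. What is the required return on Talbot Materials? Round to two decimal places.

8.16%

Mean R_i = (1.4 − 5.8 + 12.1 − 6.8 + 8.2 − 4.0) / 6 = 0.8500%
Mean R_m = (3.7 − 3.6 + 9.1 − 4.6 + 9.0 − 7.5) / 6 = 1.0167%
Σ(R_i − R̄_i)(R_m − R̄_m) = 266.0650  ⇒  Cov = 266.0650 / 6 = 44.3442
Σ(R_m − R̄_m)² = 261.6683  ⇒  Var(R_m) = 261.6683 / 6 = 43.6114
β = Cov / Var(R_m) = 44.3442 / 43.6114 = 1.0168
E(R) = R_f + β × MRP = 5.10% + 1.0168 × 3.01% = 8.16%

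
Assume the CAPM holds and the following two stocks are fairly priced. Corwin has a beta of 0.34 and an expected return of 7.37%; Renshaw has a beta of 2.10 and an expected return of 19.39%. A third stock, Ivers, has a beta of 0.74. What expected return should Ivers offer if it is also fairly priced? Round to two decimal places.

10.10%

MRP (SML slope) = (19.39% − 7.37%) / (2.10 − 0.34) = 12.02% / 1.76 = 6.8295%
R_f (intercept) = 7.37% − 0.34 × 6.8295% = 5.0480%
E(R_Ivers) = R_f + β × MRP = 5.0480% + 0.74 × 6.8295% = 10.10%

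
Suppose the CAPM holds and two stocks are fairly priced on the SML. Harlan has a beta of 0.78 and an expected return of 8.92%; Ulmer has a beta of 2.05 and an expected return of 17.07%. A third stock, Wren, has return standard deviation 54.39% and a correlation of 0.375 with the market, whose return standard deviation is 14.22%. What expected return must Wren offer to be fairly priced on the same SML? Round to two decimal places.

13.12%

MRP = (17.07% − 8.92%) / (2.05 − 0.78) = 6.4173%
R_f = 8.92% − 0.78 × 6.4173% = 3.9145%
β_Wren = ρ·σ_i/σ_m = 0.375 × 54.39 / 14.22 = 1.4343
E(R_Wren) = R_f + β × MRP = 3.9145% + 1.4343 × 6.4173% = 13.12%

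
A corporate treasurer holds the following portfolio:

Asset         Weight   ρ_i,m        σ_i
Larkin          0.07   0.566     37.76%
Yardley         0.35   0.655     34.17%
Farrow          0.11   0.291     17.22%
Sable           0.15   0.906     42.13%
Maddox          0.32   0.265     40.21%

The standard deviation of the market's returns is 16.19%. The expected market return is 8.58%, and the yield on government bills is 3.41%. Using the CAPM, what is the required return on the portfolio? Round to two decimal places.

9.48%

β_Larkin = 0.566 × 37.76% / 16.19% = 1.3201
β_Yardley = 0.655 × 34.17% / 16.19% = 1.3824
β_Farrow = 0.291 × 17.22% / 16.19% = 0.3095
β_Sable = 0.906 × 42.13% / 16.19% = 2.3576
β_Maddox = 0.265 × 40.21% / 16.19% = 0.6582
β_P = Σ w_i β_i = 0.07×1.3201 + 0.35×1.3824 + 0.11×0.3095 + 0.15×2.3576 + 0.32×0.6582 = 1.1746
MRP = 8.58% − 3.41% = 5.17%
E(R_P) = R_f + β_P × MRP = 3.41% + 1.1746 × 5.17% = 9.48%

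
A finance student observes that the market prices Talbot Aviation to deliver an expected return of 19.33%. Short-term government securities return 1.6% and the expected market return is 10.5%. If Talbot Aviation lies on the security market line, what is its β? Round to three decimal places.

1.992

MRP = 10.5% − 1.6% = 8.90%
β = (E(R) − R_f) / MRP = (19.33% − 1.6%) / 8.9% = 17.73% / 8.9% = 1.992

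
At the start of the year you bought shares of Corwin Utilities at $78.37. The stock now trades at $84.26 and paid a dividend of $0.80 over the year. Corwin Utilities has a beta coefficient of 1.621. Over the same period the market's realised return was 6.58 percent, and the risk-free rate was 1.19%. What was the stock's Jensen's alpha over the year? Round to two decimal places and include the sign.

-1.39%

Realised HPR = (P1 + D1 − P0) / P0 = (84.26 + 0.80 − 78.37) / 78.37 = 6.69 / 78.37 = 8.5364%
MRP = 6.58% − 1.19% = 5.39%
CAPM required = R_f + β·MRP = 1.19% + 1.621 × 5.39% = 9.92719%
α = realised − required = 8.5364% − 9.92719% = -1.39%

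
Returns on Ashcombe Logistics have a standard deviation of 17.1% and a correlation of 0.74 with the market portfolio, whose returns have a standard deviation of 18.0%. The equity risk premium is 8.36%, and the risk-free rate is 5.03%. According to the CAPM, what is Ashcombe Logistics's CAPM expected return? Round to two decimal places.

10.91%

β = ρ × σ_i / σ_m = 0.74 × 17.1% / 18.0% = 0.7030
E(R) = 5.03% + 0.7030 × 8.36% = 10.91%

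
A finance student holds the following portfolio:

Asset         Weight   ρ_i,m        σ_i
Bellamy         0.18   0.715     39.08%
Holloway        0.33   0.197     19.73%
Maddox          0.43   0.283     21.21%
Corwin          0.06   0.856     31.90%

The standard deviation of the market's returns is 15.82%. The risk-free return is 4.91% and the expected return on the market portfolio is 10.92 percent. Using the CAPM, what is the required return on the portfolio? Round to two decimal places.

8.91%

β_Bellamy = 0.715 × 39.08% / 15.82% = 1.7663
β_Holloway = 0.197 × 19.73% / 15.82% = 0.2457
β_Maddox = 0.283 × 21.21% / 15.82% = 0.3794
β_Corwin = 0.856 × 31.90% / 15.82% = 1.7261
β_P = Σ w_i β_i = 0.18×1.7663 + 0.33×0.2457 + 0.43×0.3794 + 0.06×1.7261 = 0.6657
MRP = 10.92% − 4.91% = 6.01%
E(R_P) = R_f + β_P × MRP = 4.91% + 0.6657 × 6.01% = 8.91%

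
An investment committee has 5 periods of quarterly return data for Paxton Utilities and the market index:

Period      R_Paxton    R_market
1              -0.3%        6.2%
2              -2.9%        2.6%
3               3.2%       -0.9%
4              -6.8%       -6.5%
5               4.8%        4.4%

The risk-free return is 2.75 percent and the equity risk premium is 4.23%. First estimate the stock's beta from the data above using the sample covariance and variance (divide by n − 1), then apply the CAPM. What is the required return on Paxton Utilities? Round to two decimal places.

5.07%

Mean R_i = (-0.3 − 2.9 + 3.2 − 6.8 + 4.8) / 5 = -0.4000%
Mean R_m = (6.2 + 2.6 − 0.9 − 6.5 + 4.4) / 5 = 1.1600%
Σ(R_i − R̄_i)(R_m − R̄_m) = 55.3600  ⇒  Cov = 55.3600 / 4 = 13.8400
Σ(R_m − R̄_m)² = 100.8920  ⇒  Var(R_m) = 100.8920 / 4 = 25.2230
β = Cov / Var(R_m) = 13.8400 / 25.2230 = 0.5487
E(R) = R_f + β × MRP = 2.75% + 0.5487 × 4.23% = 5.07%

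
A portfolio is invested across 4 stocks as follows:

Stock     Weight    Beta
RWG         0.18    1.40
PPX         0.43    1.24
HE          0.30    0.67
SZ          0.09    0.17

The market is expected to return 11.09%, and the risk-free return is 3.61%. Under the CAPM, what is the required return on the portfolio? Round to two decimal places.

β_P = Σ w_i β_i = 0.18×1.40 + 0.43×1.24 + 0.30×0.67 + 0.09×0.17 = 1.0015
MRP = 11.09% − 3.61% = 7.48%
E(R_P) = R_f + β_P × MRP = 3.61% + 1.0015 × 7.48% = 11.10%

11.10%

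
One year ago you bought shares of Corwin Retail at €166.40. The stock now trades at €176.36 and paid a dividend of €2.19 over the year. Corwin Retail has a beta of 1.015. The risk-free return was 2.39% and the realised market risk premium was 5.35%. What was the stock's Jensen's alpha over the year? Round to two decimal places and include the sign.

Realised HPR = (P1 + D1 − P0) / P0 = (176.36 + 2.19 − 166.40) / 166.40 = 12.15 / 166.40 = 7.3017%
CAPM required = R_f + β·MRP = 2.39% + 1.015 × 5.35% = 7.82025%
α = realised − required = 7.3017% − 7.82025% = -0.52%

-0.52%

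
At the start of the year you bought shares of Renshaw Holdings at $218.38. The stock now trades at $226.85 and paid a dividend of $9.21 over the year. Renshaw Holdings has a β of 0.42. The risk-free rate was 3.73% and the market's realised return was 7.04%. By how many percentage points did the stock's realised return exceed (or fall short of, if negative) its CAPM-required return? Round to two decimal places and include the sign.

Realised HPR = (P1 + D1 − P0) / P0 = (226.85 + 9.21 − 218.38) / 218.38 = 17.68 / 218.38 = 8.0960%
MRP = 7.04% − 3.73% = 3.31%
CAPM required = R_f + β·MRP = 3.73% + 0.42 × 3.31% = 5.1202%
α = realised − required = 8.0960% − 5.1202% = +2.98%

+2.98%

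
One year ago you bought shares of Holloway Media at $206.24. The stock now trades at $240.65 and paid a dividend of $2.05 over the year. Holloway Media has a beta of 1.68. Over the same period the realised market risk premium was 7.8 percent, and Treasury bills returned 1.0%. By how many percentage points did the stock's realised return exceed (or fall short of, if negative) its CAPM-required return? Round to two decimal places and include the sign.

+3.57%

Realised HPR = (P1 + D1 − P0) / P0 = (240.65 + 2.05 − 206.24) / 206.24 = 36.46 / 206.24 = 17.6784%
CAPM required = R_f + β·MRP = 1.0% + 1.68 × 7.8% = 14.1040%
α = realised − required = 17.6784% − 14.1040% = +3.57%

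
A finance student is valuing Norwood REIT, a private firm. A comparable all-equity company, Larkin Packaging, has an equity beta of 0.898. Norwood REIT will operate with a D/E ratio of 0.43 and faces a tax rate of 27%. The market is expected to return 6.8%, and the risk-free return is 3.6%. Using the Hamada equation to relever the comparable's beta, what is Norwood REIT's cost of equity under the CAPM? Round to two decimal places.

β_L = β_U × [1 + (1 − t)(D/E)] = 0.898 × [1 + (1 − 0.27) × 0.43]
    = 0.898 × [1 + 0.73 × 0.43] = 0.898 × 1.3139 = 1.1799
MRP = 6.8% − 3.6% = 3.20%
E(R) = R_f + β_L × MRP = 3.6% + 1.1799 × 3.2% = 7.38%

7.38%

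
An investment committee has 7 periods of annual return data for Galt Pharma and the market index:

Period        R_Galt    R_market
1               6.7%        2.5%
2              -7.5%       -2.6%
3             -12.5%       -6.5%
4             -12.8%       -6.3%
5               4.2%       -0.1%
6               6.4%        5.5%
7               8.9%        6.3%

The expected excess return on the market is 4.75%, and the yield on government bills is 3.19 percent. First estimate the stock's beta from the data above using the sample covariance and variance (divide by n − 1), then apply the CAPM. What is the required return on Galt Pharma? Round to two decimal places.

11.49%

Mean R_i = (6.7 − 7.5 − 12.5 − 12.8 + 4.2 + 6.4 + 8.9) / 7 = -0.9429%
Mean R_m = (2.5 − 2.6 − 6.5 − 6.3 − 0.1 + 5.5 + 6.3) / 7 = -0.1714%
Σ(R_i − R̄_i)(R_m − R̄_m) = 287.8586  ⇒  Cov = 287.8586 / 6 = 47.9764
Σ(R_m − R̄_m)² = 164.6943  ⇒  Var(R_m) = 164.6943 / 6 = 27.4491
β = Cov / Var(R_m) = 47.9764 / 27.4491 = 1.7478
E(R) = R_f + β × MRP = 3.19% + 1.7478 × 4.75% = 11.49%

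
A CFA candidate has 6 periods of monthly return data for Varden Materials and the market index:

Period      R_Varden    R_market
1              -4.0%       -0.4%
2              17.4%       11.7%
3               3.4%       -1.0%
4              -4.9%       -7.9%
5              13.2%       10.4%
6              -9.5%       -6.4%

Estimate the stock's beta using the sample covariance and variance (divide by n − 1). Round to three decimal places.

1.231

Mean R_i = (-4.0 + 17.4 + 3.4 − 4.9 + 13.2 − 9.5) / 6 = 2.6000%
Mean R_m = (-0.4 + 11.7 − 1.0 − 7.9 + 10.4 − 6.4) / 6 = 1.0667%
Σ(R_i − R̄_i)(R_m − R̄_m) = 421.9300  ⇒  Cov = 421.9300 / 5 = 84.3860
Σ(R_m − R̄_m)² = 342.7533  ⇒  Var(R_m) = 342.7533 / 5 = 68.5507
β = Cov / Var(R_m) = 84.3860 / 68.5507 = 1.2310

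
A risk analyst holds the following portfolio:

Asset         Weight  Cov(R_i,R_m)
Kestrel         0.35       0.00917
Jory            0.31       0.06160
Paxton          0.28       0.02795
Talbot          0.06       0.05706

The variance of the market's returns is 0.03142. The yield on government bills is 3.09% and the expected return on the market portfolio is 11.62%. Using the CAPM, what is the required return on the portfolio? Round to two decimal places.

12.20%

β_Kestrel = 0.00917 / 0.03142 = 0.2919
β_Jory = 0.06160 / 0.03142 = 1.9605
β_Paxton = 0.02795 / 0.03142 = 0.8896
β_Talbot = 0.05706 / 0.03142 = 1.8160
β_P = Σ w_i β_i = 0.35×0.2919 + 0.31×1.9605 + 0.28×0.8896 + 0.06×1.8160 = 1.0680
MRP = 11.62% − 3.09% = 8.53%
E(R_P) = R_f + β_P × MRP = 3.09% + 1.0680 × 8.53% = 12.20%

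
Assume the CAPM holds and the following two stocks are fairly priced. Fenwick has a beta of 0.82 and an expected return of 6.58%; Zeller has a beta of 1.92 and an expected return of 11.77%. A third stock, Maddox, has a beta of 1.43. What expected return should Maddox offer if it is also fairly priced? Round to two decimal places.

MRP (SML slope) = (11.77% − 6.58%) / (1.92 − 0.82) = 5.19% / 1.10 = 4.7182%
R_f (intercept) = 6.58% − 0.82 × 4.7182% = 2.7111%
E(R_Maddox) = R_f + β × MRP = 2.7111% + 1.43 × 4.7182% = 9.46%

9.46%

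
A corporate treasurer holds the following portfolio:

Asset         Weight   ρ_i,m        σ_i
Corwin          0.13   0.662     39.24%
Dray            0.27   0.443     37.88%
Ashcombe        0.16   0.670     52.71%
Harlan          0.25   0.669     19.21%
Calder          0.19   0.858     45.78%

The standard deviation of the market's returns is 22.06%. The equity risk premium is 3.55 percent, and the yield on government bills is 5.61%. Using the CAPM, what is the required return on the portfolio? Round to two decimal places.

β_Corwin = 0.662 × 39.24% / 22.06% = 1.1776
β_Dray = 0.443 × 37.88% / 22.06% = 0.7607
β_Ashcombe = 0.670 × 52.71% / 22.06% = 1.6009
β_Harlan = 0.669 × 19.21% / 22.06% = 0.5826
β_Calder = 0.858 × 45.78% / 22.06% = 1.7806
β_P = Σ w_i β_i = 0.13×1.1776 + 0.27×0.7607 + 0.16×1.6009 + 0.25×0.5826 + 0.19×1.7806 = 1.0986
E(R_P) = R_f + β_P × MRP = 5.61% + 1.0986 × 3.55% = 9.51%

9.51%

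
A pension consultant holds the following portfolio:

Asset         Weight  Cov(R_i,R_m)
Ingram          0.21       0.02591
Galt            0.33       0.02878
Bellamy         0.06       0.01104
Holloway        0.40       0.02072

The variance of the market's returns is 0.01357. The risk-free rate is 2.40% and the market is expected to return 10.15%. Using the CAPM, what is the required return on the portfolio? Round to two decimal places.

16.04%

β_Ingram = 0.02591 / 0.01357 = 1.9094
β_Galt = 0.02878 / 0.01357 = 2.1209
β_Bellamy = 0.01104 / 0.01357 = 0.8136
β_Holloway = 0.02072 / 0.01357 = 1.5269
β_P = Σ w_i β_i = 0.21×1.9094 + 0.33×2.1209 + 0.06×0.8136 + 0.40×1.5269 = 1.7604
MRP = 10.15% − 2.40% = 7.75%
E(R_P) = R_f + β_P × MRP = 2.40% + 1.7604 × 7.75% = 16.04%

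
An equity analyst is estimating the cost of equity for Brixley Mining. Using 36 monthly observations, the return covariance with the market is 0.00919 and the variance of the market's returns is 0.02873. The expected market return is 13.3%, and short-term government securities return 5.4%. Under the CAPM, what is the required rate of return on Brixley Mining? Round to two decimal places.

β = Cov(R_i, R_m) / Var(R_m) = 0.00919 / 0.02873 = 0.3199
MRP = 13.3% − 5.4% = 7.90%
E(R) = R_f + β × MRP = 5.4% + 0.3199 × 7.9% = 7.93%

7.93%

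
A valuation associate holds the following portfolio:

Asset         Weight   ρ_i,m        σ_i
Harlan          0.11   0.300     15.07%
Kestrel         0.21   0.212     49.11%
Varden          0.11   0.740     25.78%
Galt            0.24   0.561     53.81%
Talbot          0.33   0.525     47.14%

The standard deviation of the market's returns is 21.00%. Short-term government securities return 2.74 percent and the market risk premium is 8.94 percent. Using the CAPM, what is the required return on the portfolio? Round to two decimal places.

β_Harlan = 0.300 × 15.07% / 21.00% = 0.2153
β_Kestrel = 0.212 × 49.11% / 21.00% = 0.4958
β_Varden = 0.740 × 25.78% / 21.00% = 0.9084
β_Galt = 0.561 × 53.81% / 21.00% = 1.4375
β_Talbot = 0.525 × 47.14% / 21.00% = 1.1785
β_P = Σ w_i β_i = 0.11×0.2153 + 0.21×0.4958 + 0.11×0.9084 + 0.24×1.4375 + 0.33×1.1785 = 0.9616
E(R_P) = R_f + β_P × MRP = 2.74% + 0.9616 × 8.94% = 11.34%

11.34%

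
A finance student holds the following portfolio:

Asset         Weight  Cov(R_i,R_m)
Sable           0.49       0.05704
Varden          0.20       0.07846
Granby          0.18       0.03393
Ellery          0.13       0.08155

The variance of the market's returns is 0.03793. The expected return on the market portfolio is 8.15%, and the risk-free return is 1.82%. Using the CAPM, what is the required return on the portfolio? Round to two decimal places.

β_Sable = 0.05704 / 0.03793 = 1.5038
β_Varden = 0.07846 / 0.03793 = 2.0685
β_Granby = 0.03393 / 0.03793 = 0.8945
β_Ellery = 0.08155 / 0.03793 = 2.1500
β_P = Σ w_i β_i = 0.49×1.5038 + 0.20×2.0685 + 0.18×0.8945 + 0.13×2.1500 = 1.5911
MRP = 8.15% − 1.82% = 6.33%
E(R_P) = R_f + β_P × MRP = 1.82% + 1.5911 × 6.33% = 11.89%

11.89%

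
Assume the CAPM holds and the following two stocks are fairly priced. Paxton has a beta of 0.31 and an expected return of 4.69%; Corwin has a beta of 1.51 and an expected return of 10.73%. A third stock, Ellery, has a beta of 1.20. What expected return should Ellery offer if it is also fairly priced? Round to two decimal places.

MRP (SML slope) = (10.73% − 4.69%) / (1.51 − 0.31) = 6.04% / 1.20 = 5.0333%
R_f (intercept) = 4.69% − 0.31 × 5.0333% = 3.1297%
E(R_Ellery) = R_f + β × MRP = 3.1297% + 1.20 × 5.0333% = 9.17%

9.17%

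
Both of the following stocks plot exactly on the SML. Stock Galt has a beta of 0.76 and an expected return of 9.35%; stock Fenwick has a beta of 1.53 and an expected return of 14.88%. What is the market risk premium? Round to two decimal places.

7.18%

Both satisfy E(R) = R_f + β·MRP, so the slope of the SML is
MRP = (14.88% − 9.35%) / (1.53 − 0.76) = 5.53% / 0.77 = 7.1818%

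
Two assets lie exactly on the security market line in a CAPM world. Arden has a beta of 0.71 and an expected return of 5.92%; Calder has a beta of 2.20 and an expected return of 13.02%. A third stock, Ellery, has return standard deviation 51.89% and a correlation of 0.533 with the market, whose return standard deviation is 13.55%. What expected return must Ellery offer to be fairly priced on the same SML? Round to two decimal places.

MRP = (13.02% − 5.92%) / (2.20 − 0.71) = 4.7651%
R_f = 5.92% − 0.71 × 4.7651% = 2.5368%
β_Ellery = ρ·σ_i/σ_m = 0.533 × 51.89 / 13.55 = 2.0411
E(R_Ellery) = R_f + β × MRP = 2.5368% + 2.0411 × 4.7651% = 12.26%

12.26%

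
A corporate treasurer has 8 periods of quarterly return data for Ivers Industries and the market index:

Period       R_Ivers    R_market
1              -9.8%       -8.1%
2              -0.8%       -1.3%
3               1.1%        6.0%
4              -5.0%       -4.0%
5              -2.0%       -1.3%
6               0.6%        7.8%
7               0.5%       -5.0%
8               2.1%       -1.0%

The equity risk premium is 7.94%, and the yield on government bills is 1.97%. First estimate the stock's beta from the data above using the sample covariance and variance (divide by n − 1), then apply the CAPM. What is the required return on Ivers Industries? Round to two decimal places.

5.83%

Mean R_i = (-9.8 − 0.8 + 1.1 − 5.0 − 2.0 + 0.6 + 0.5 + 2.1) / 8 = -1.6625%
Mean R_m = (-8.1 − 1.3 + 6.0 − 4.0 − 1.3 + 7.8 − 5.0 − 1.0) / 8 = -0.8625%
Σ(R_i − R̄_i)(R_m − R̄_m) = 98.2288  ⇒  Cov = 98.2288 / 7 = 14.0327
Σ(R_m − R̄_m)² = 201.8788  ⇒  Var(R_m) = 201.8788 / 7 = 28.8398
β = Cov / Var(R_m) = 14.0327 / 28.8398 = 0.4866
E(R) = R_f + β × MRP = 1.97% + 0.4866 × 7.94% = 5.83%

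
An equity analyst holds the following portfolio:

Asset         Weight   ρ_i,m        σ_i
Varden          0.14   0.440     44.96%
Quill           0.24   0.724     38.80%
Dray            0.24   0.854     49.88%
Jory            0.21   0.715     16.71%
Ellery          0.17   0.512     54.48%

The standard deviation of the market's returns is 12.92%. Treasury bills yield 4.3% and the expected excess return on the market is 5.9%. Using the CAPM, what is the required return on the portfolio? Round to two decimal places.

β_Varden = 0.440 × 44.96% / 12.92% = 1.5311
β_Quill = 0.724 × 38.80% / 12.92% = 2.1742
β_Dray = 0.854 × 49.88% / 12.92% = 3.2970
β_Jory = 0.715 × 16.71% / 12.92% = 0.9247
β_Ellery = 0.512 × 54.48% / 12.92% = 2.1590
β_P = Σ w_i β_i = 0.14×1.5311 + 0.24×2.1742 + 0.24×3.2970 + 0.21×0.9247 + 0.17×2.1590 = 2.0887
E(R_P) = R_f + β_P × MRP = 4.3% + 2.0887 × 5.9% = 16.62%

16.62%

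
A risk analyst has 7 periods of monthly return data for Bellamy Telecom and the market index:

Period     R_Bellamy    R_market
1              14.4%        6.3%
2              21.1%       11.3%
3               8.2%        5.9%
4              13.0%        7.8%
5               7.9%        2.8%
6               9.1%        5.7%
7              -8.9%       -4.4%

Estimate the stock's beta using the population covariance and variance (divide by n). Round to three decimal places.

Mean R_i = (14.4 + 21.1 + 8.2 + 13.0 + 7.9 + 9.1 − 8.9) / 7 = 9.2571%
Mean R_m = (6.3 + 11.3 + 5.9 + 7.8 + 2.8 + 5.7 − 4.4) / 7 = 5.0571%
Σ(R_i − R̄_i)(R_m − R̄_m) = 264.3771  ⇒  Cov = 264.3771 / 7 = 37.7682
Σ(R_m − R̄_m)² = 143.6971  ⇒  Var(R_m) = 143.6971 / 7 = 20.5282
β = Cov / Var(R_m) = 37.7682 / 20.5282 = 1.8398

1.840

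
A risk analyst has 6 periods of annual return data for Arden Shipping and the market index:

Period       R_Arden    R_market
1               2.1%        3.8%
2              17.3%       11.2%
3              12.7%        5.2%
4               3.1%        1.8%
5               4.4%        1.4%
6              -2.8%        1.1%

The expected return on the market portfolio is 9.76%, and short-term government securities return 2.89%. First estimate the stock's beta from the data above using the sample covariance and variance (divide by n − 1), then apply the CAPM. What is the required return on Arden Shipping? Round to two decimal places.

Mean R_i = (2.1 + 17.3 + 12.7 + 3.1 + 4.4 − 2.8) / 6 = 6.1333%
Mean R_m = (3.8 + 11.2 + 5.2 + 1.8 + 1.4 + 1.1) / 6 = 4.0833%
Σ(R_i − R̄_i)(R_m − R̄_m) = 126.1733  ⇒  Cov = 126.1733 / 5 = 25.2347
Σ(R_m − R̄_m)² = 73.2883  ⇒  Var(R_m) = 73.2883 / 5 = 14.6577
β = Cov / Var(R_m) = 25.2347 / 14.6577 = 1.7216
MRP = 9.76% − 2.89% = 6.87%
E(R) = R_f + β × MRP = 2.89% + 1.7216 × 6.87% = 14.72%

14.72%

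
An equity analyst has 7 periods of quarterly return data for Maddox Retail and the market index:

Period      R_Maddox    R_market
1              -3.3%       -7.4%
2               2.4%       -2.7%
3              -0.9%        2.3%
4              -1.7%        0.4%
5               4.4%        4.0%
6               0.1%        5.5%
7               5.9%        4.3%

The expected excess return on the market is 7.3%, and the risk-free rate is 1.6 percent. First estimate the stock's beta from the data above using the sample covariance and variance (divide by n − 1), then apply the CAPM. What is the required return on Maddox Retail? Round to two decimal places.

4.63%

Mean R_i = (-3.3 + 2.4 − 0.9 − 1.7 + 4.4 + 0.1 + 5.9) / 7 = 0.9857%
Mean R_m = (-7.4 − 2.7 + 2.3 + 0.4 + 4.0 + 5.5 + 4.3) / 7 = 0.9143%
Σ(R_i − R̄_i)(R_m − R̄_m) = 52.4014  ⇒  Cov = 52.4014 / 6 = 8.7336
Σ(R_m − R̄_m)² = 126.3886  ⇒  Var(R_m) = 126.3886 / 6 = 21.0648
β = Cov / Var(R_m) = 8.7336 / 21.0648 = 0.4146
E(R) = R_f + β × MRP = 1.6% + 0.4146 × 7.3% = 4.63%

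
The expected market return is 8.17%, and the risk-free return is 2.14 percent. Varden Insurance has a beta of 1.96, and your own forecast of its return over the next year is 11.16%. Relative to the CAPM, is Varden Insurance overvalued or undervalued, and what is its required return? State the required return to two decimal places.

MRP = 8.17% − 2.14% = 6.03%
Required return = R_f + β·MRP = 2.14% + 1.96 × 6.03% = 13.96%
Forecast 11.16% < required 13.96% → the stock plots below the SML → overvalued.

Overvalued; required return 13.96%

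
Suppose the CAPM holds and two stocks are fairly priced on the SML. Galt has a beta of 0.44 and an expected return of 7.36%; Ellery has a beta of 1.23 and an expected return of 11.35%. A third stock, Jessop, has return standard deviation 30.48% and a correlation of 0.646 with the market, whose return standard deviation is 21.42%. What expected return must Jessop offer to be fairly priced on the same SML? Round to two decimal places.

MRP = (11.35% − 7.36%) / (1.23 − 0.44) = 5.0506%
R_f = 7.36% − 0.44 × 5.0506% = 5.1377%
β_Jessop = ρ·σ_i/σ_m = 0.646 × 30.48 / 21.42 = 0.9192
E(R_Jessop) = R_f + β × MRP = 5.1377% + 0.9192 × 5.0506% = 9.78%

9.78%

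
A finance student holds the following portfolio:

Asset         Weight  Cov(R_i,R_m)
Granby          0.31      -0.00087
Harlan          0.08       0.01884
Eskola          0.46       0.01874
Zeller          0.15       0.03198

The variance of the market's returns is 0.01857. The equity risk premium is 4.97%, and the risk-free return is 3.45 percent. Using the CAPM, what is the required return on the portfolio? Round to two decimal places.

7.37%

β_Granby = -0.00087 / 0.01857 = -0.0468
β_Harlan = 0.01884 / 0.01857 = 1.0145
β_Eskola = 0.01874 / 0.01857 = 1.0092
β_Zeller = 0.03198 / 0.01857 = 1.7221
β_P = Σ w_i β_i = 0.31×-0.0468 + 0.08×1.0145 + 0.46×1.0092 + 0.15×1.7221 = 0.7892
E(R_P) = R_f + β_P × MRP = 3.45% + 0.7892 × 4.97% = 7.37%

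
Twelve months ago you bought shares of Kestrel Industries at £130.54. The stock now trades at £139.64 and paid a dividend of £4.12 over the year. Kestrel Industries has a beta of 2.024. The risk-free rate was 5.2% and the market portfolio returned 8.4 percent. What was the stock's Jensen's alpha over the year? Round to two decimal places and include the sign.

-1.55%

Realised HPR = (P1 + D1 − P0) / P0 = (139.64 + 4.12 − 130.54) / 130.54 = 13.22 / 130.54 = 10.1272%
MRP = 8.4% − 5.2% = 3.20%
CAPM required = R_f + β·MRP = 5.2% + 2.024 × 3.2% = 11.6768%
α = realised − required = 10.1272% − 11.6768% = -1.55%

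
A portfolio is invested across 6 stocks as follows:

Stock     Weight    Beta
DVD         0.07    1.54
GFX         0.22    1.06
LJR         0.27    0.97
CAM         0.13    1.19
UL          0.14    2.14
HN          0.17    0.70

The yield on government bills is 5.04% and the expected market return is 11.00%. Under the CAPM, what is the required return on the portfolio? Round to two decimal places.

β_P = Σ w_i β_i = 0.07×1.54 + 0.22×1.06 + 0.27×0.97 + 0.13×1.19 + 0.14×2.14 + 0.17×0.70 = 1.1762
MRP = 11.00% − 5.04% = 5.96%
E(R_P) = R_f + β_P × MRP = 5.04% + 1.1762 × 5.96% = 12.05%

12.05%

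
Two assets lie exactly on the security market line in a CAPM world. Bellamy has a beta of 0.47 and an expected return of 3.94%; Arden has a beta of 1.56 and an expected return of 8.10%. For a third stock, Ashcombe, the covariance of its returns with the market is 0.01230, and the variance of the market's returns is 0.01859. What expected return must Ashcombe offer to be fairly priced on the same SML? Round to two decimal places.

4.67%

MRP = (8.10% − 3.94%) / (1.56 − 0.47) = 3.8165%
R_f = 3.94% − 0.47 × 3.8165% = 2.1462%
β_Ashcombe = Cov / Var(R_m) = 0.01230 / 0.01859 = 0.6616
E(R_Ashcombe) = R_f + β × MRP = 2.1462% + 0.6616 × 3.8165% = 4.67%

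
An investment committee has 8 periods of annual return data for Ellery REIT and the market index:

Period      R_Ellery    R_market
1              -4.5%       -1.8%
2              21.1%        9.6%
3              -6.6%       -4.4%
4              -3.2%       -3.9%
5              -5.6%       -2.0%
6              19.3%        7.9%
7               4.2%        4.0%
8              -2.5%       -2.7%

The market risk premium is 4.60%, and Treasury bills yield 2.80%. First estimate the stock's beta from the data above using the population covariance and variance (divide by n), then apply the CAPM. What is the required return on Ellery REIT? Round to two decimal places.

11.84%

Mean R_i = (-4.5 + 21.1 − 6.6 − 3.2 − 5.6 + 19.3 + 4.2 − 2.5) / 8 = 2.7750%
Mean R_m = (-1.8 + 9.6 − 4.4 − 3.9 − 2.0 + 7.9 + 4.0 − 2.7) / 8 = 0.8375%
Σ(R_i − R̄_i)(R_m − R̄_m) = 420.8075  ⇒  Cov = 420.8075 / 8 = 52.6009
Σ(R_m − R̄_m)² = 214.0588  ⇒  Var(R_m) = 214.0588 / 8 = 26.7574
β = Cov / Var(R_m) = 52.6009 / 26.7574 = 1.9658
E(R) = R_f + β × MRP = 2.80% + 1.9658 × 4.60% = 11.84%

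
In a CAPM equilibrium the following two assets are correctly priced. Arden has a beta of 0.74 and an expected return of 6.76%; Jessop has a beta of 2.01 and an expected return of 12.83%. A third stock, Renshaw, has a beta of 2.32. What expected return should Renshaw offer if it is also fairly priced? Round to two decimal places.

14.31%

MRP (SML slope) = (12.83% − 6.76%) / (2.01 − 0.74) = 6.07% / 1.27 = 4.7795%
R_f (intercept) = 6.76% − 0.74 × 4.7795% = 3.2232%
E(R_Renshaw) = R_f + β × MRP = 3.2232% + 2.32 × 4.7795% = 14.31%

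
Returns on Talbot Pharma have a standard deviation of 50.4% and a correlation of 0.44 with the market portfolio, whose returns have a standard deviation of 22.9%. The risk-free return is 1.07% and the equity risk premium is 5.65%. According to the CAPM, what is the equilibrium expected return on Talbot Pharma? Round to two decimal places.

β = ρ × σ_i / σ_m = 0.44 × 50.4% / 22.9% = 0.9684
E(R) = 1.07% + 0.9684 × 5.65% = 6.54%

6.54%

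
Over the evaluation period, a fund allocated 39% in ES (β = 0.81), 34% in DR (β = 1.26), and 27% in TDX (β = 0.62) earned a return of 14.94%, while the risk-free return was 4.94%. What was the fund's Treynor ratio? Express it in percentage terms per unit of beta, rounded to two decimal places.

β_P = 0.39×0.81 + 0.34×1.26 + 0.27×0.62 = 0.9117
Treynor = (R_P − R_f) / β_P = (14.94% − 4.94%) / 0.9117 = 10.00% / 0.9117 = 10.97%

10.97%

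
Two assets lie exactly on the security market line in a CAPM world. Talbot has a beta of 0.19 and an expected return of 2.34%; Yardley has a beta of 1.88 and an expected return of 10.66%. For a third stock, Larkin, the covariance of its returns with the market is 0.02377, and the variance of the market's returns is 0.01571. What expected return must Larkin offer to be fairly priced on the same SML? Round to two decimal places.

MRP = (10.66% − 2.34%) / (1.88 − 0.19) = 4.9231%
R_f = 2.34% − 0.19 × 4.9231% = 1.4046%
β_Larkin = Cov / Var(R_m) = 0.02377 / 0.01571 = 1.5130
E(R_Larkin) = R_f + β × MRP = 1.4046% + 1.5130 × 4.9231% = 8.85%

8.85%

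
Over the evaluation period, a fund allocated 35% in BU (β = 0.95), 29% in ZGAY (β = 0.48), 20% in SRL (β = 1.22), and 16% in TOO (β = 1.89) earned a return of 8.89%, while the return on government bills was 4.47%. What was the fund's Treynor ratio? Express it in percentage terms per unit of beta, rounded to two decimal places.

4.34%

β_P = 0.35×0.95 + 0.29×0.48 + 0.20×1.22 + 0.16×1.89 = 1.0181
Treynor = (R_P − R_f) / β_P = (8.89% − 4.47%) / 1.0181 = 4.42% / 1.0181 = 4.34%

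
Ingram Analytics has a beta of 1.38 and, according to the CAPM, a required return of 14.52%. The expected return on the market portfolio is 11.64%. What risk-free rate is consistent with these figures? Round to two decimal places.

E(R) = R_f + β(E(R_m) − R_f) = R_f(1 − β) + β·E(R_m)
14.52% = R_f × (1 − 1.38) + 1.38 × 11.64%
14.52% = R_f × -0.38 + 16.0632%
R_f = (14.52% − 16.0632%) / -0.38 = 4.06%

4.06%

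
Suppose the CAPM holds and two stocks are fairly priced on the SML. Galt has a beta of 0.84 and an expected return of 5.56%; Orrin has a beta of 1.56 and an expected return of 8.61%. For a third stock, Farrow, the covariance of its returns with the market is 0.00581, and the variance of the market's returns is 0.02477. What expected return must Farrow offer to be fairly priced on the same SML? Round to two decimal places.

MRP = (8.61% − 5.56%) / (1.56 − 0.84) = 4.2361%
R_f = 5.56% − 0.84 × 4.2361% = 2.0017%
β_Farrow = Cov / Var(R_m) = 0.00581 / 0.02477 = 0.2346
E(R_Farrow) = R_f + β × MRP = 2.0017% + 0.2346 × 4.2361% = 3.00%

3.00%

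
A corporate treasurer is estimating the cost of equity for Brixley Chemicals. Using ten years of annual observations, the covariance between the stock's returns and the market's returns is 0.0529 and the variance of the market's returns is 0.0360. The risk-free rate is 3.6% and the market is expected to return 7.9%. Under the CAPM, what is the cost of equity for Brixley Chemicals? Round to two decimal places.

β = Cov(R_i, R_m) / Var(R_m) = 0.0529 / 0.0360 = 1.4694
MRP = 7.9% − 3.6% = 4.30%
E(R) = R_f + β × MRP = 3.6% + 1.4694 × 4.3% = 9.92%

9.92%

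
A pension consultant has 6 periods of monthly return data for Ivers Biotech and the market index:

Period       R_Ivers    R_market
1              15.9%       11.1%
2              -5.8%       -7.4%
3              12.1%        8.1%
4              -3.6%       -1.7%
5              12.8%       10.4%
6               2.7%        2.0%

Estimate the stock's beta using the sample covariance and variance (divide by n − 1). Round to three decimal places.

Mean R_i = (15.9 − 5.8 + 12.1 − 3.6 + 12.8 + 2.7) / 6 = 5.6833%
Mean R_m = (11.1 − 7.4 + 8.1 − 1.7 + 10.4 + 2.0) / 6 = 3.7500%
Σ(R_i − R̄_i)(R_m − R̄_m) = 334.1850  ⇒  Cov = 334.1850 / 5 = 66.8370
Σ(R_m − R̄_m)² = 274.2550  ⇒  Var(R_m) = 274.2550 / 5 = 54.8510
β = Cov / Var(R_m) = 66.8370 / 54.8510 = 1.2185

1.219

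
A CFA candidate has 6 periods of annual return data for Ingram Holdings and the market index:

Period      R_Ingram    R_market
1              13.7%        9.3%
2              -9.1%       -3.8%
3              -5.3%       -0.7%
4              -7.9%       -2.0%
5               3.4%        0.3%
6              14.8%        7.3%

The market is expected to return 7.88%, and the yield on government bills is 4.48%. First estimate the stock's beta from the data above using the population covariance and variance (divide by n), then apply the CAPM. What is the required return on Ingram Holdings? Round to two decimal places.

Mean R_i = (13.7 − 9.1 − 5.3 − 7.9 + 3.4 + 14.8) / 6 = 1.6000%
Mean R_m = (9.3 − 3.8 − 0.7 − 2.0 + 0.3 + 7.3) / 6 = 1.7333%
Σ(R_i − R̄_i)(R_m − R̄_m) = 273.9200  ⇒  Cov = 273.9200 / 6 = 45.6533
Σ(R_m − R̄_m)² = 140.7733  ⇒  Var(R_m) = 140.7733 / 6 = 23.4622
β = Cov / Var(R_m) = 45.6533 / 23.4622 = 1.9458
MRP = 7.88% − 4.48% = 3.40%
E(R) = R_f + β × MRP = 4.48% + 1.9458 × 3.40% = 11.10%

11.10%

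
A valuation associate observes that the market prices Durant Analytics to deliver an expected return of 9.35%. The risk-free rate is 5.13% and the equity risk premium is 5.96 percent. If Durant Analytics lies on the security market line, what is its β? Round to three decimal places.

0.708

β = (E(R) − R_f) / MRP = (9.35% − 5.13%) / 5.96% = 4.22% / 5.96% = 0.708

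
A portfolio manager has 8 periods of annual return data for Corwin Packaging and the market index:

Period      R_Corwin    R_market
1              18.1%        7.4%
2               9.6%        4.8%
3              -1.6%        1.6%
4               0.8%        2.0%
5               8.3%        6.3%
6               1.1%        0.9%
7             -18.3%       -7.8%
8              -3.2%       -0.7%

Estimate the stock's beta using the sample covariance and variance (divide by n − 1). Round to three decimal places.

Mean R_i = (18.1 + 9.6 − 1.6 + 0.8 + 8.3 + 1.1 − 18.3 − 3.2) / 8 = 1.8500%
Mean R_m = (7.4 + 4.8 + 1.6 + 2.0 + 6.3 + 0.9 − 7.8 − 0.7) / 8 = 1.8125%
Σ(R_i − R̄_i)(R_m − R̄_m) = 350.4950  ⇒  Cov = 350.4950 / 7 = 50.0707
Σ(R_m − R̄_m)² = 159.9088  ⇒  Var(R_m) = 159.9088 / 7 = 22.8441
β = Cov / Var(R_m) = 50.0707 / 22.8441 = 2.1918

2.192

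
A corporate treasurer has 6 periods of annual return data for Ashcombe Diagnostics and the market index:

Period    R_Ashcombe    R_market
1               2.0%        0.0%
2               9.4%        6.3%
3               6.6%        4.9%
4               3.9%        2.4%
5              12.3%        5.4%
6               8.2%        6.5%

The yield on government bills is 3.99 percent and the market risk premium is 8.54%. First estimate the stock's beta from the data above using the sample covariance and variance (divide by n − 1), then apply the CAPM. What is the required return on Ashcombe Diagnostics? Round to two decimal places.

Mean R_i = (2.0 + 9.4 + 6.6 + 3.9 + 12.3 + 8.2) / 6 = 7.0667%
Mean R_m = (0.0 + 6.3 + 4.9 + 2.4 + 5.4 + 6.5) / 6 = 4.2500%
Σ(R_i − R̄_i)(R_m − R̄_m) = 40.4400  ⇒  Cov = 40.4400 / 5 = 8.0880
Σ(R_m − R̄_m)² = 32.4950  ⇒  Var(R_m) = 32.4950 / 5 = 6.4990
β = Cov / Var(R_m) = 8.0880 / 6.4990 = 1.2445
E(R) = R_f + β × MRP = 3.99% + 1.2445 × 8.54% = 14.62%

14.62%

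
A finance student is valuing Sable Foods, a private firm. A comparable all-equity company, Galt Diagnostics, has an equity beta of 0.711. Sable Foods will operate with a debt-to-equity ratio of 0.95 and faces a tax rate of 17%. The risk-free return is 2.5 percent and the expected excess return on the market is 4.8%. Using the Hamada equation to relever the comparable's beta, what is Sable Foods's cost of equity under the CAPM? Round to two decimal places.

8.60%

β_L = β_U × [1 + (1 − t)(D/E)] = 0.711 × [1 + (1 − 0.17) × 0.95]
    = 0.711 × [1 + 0.83 × 0.95] = 0.711 × 1.7885 = 1.2716
E(R) = R_f + β_L × MRP = 2.5% + 1.2716 × 4.8% = 8.60%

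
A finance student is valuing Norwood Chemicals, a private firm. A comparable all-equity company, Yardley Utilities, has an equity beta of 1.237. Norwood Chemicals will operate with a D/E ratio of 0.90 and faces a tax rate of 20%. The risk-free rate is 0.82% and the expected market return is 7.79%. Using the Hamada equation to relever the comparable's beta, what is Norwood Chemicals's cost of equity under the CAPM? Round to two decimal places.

15.65%

β_L = β_U × [1 + (1 − t)(D/E)] = 1.237 × [1 + (1 − 0.20) × 0.90]
    = 1.237 × [1 + 0.80 × 0.90] = 1.237 × 1.7200 = 2.1276
MRP = 7.79% − 0.82% = 6.97%
E(R) = R_f + β_L × MRP = 0.82% + 2.1276 × 6.97% = 15.65%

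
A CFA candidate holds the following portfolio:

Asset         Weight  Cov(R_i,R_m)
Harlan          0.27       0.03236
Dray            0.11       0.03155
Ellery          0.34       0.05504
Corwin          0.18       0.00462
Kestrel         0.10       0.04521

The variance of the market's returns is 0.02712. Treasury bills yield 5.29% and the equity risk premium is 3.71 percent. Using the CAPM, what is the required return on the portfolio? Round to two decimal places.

10.25%

β_Harlan = 0.03236 / 0.02712 = 1.1932
β_Dray = 0.03155 / 0.02712 = 1.1633
β_Ellery = 0.05504 / 0.02712 = 2.0295
β_Corwin = 0.00462 / 0.02712 = 0.1704
β_Kestrel = 0.04521 / 0.02712 = 1.6670
β_P = Σ w_i β_i = 0.27×1.1932 + 0.11×1.1633 + 0.34×2.0295 + 0.18×0.1704 + 0.10×1.6670 = 1.3375
E(R_P) = R_f + β_P × MRP = 5.29% + 1.3375 × 3.71% = 10.25%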